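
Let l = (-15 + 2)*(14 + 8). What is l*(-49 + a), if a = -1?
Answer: 14300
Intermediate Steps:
l = -286 (l = -13*22 = -286)
l*(-49 + a) = -286*(-49 - 1) = -286*(-50) = 14300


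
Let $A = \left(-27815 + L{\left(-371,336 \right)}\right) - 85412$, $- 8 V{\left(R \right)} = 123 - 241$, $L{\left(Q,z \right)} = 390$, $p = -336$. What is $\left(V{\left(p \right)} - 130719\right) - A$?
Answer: $- \frac{71469}{4} \approx -17867.0$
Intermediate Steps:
$V{\left(R \right)} = \frac{59}{4}$ ($V{\left(R \right)} = - \frac{123 - 241}{8} = \left(- \frac{1}{8}\right) \left(-118\right) = \frac{59}{4}$)
$A = -112837$ ($A = \left(-27815 + 390\right) - 85412 = -27425 - 85412 = -112837$)
$\left(V{\left(p \right)} - 130719\right) - A = \left(\frac{59}{4} - 130719\right) - -112837 = \left(\frac{59}{4} - 130719\right) + 112837 = - \frac{522817}{4} + 112837 = - \frac{71469}{4}$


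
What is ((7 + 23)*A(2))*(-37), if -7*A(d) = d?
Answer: 2220/7 ≈ 317.14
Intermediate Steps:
A(d) = -d/7
((7 + 23)*A(2))*(-37) = ((7 + 23)*(-1/7*2))*(-37) = (30*(-2/7))*(-37) = -60/7*(-37) = 2220/7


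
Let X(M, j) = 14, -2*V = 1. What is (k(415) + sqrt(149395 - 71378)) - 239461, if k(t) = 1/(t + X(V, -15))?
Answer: -102728768/429 + sqrt(78017) ≈ -2.3918e+5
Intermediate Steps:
V = -1/2 (V = -1/2*1 = -1/2 ≈ -0.50000)
k(t) = 1/(14 + t) (k(t) = 1/(t + 14) = 1/(14 + t))
(k(415) + sqrt(149395 - 71378)) - 239461 = (1/(14 + 415) + sqrt(149395 - 71378)) - 239461 = (1/429 + sqrt(78017)) - 239461 = -102728768/429 + sqrt(78017)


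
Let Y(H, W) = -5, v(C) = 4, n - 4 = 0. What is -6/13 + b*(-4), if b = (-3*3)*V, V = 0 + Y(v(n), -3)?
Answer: -2346/13 ≈ -180.46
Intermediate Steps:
n = 4 (n = 4 + 0 = 4)
V = -5 (V = 0 - 5 = -5)
b = 45 (b = -3*3*(-5) = -9*(-5) = 45)
-6/13 + b*(-4) = -6/13 + 45*(-4) = -6*1/13 - 180 = -6/13 - 180 = -2346/13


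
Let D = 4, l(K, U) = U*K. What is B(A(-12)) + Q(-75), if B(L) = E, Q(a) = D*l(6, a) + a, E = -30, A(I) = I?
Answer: -1905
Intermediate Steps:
l(K, U) = K*U
Q(a) = 25*a (Q(a) = 4*(6*a) + a = 24*a + a = 25*a)
B(L) = -30
B(A(-12)) + Q(-75) = -30 + 25*(-75) = -30 - 1875 = -1905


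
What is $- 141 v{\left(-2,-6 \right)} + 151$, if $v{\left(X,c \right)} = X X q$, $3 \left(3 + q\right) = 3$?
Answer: $1279$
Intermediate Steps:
$q = -2$ ($q = -3 + \frac{1}{3} \cdot 3 = -3 + 1 = -2$)
$v{\left(X,c \right)} = - 2 X^{2}$ ($v{\left(X,c \right)} = X X \left(-2\right) = X^{2} \left(-2\right) = - 2 X^{2}$)
$- 141 v{\left(-2,-6 \right)} + 151 = - 141 \left(- 2 \left(-2\right)^{2}\right) + 151 = - 141 \left(\left(-2\right) 4\right) + 151 = \left(-141\right) \left(-8\right) + 151 = 1128 + 151 = 1279$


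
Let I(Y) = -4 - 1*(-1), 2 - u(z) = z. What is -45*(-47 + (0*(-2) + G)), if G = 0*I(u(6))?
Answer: 2115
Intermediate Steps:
u(z) = 2 - z
I(Y) = -3 (I(Y) = -4 + 1 = -3)
G = 0 (G = 0*(-3) = 0)
-45*(-47 + (0*(-2) + G)) = -45*(-47 + (0*(-2) + 0)) = -45*(-47 + (0 + 0)) = -45*(-47 + 0) = -45*(-47) = 2115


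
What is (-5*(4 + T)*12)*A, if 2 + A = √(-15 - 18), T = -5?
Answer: -120 + 60*I*√33 ≈ -120.0 + 344.67*I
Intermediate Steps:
A = -2 + I*√33 (A = -2 + √(-15 - 18) = -2 + √(-33) = -2 + I*√33 ≈ -2.0 + 5.7446*I)
(-5*(4 + T)*12)*A = (-5*(4 - 5)*12)*(-2 + I*√33) = (-5*(-1)*12)*(-2 + I*√33) = (5*12)*(-2 + I*√33) = 60*(-2 + I*√33) = -120 + 60*I*√33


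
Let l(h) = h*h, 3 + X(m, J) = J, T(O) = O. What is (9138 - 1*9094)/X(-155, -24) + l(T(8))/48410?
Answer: -1064156/653535 ≈ -1.6283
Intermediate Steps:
X(m, J) = -3 + J
l(h) = h**2
(9138 - 1*9094)/X(-155, -24) + l(T(8))/48410 = (9138 - 1*9094)/(-3 - 24) + 8**2/48410 = (9138 - 9094)/(-27) + 64*(1/48410) = 44*(-1/27) + 32/24205 = -44/27 + 32/24205 = -1064156/653535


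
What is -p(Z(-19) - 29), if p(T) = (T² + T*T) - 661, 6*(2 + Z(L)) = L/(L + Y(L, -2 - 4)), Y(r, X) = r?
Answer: -90049/72 ≈ -1250.7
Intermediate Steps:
Z(L) = -23/12 (Z(L) = -2 + (L/(L + L))/6 = -2 + (L/((2*L)))/6 = -2 + (L*(1/(2*L)))/6 = -2 + (⅙)*(½) = -2 + 1/12 = -23/12)
p(T) = -661 + 2*T² (p(T) = (T² + T²) - 661 = 2*T² - 661 = -661 + 2*T²)
-p(Z(-19) - 29) = -(-661 + 2*(-23/12 - 29)²) = -(-661 + 2*(-371/12)²) = -(-661 + 2*(137641/144)) = -(-661 + 137641/72) = -1*90049/72 = -90049/72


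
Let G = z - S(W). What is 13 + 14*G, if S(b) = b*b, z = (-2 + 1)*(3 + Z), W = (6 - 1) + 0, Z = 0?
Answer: -379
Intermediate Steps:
W = 5 (W = 5 + 0 = 5)
z = -3 (z = (-2 + 1)*(3 + 0) = -1*3 = -3)
S(b) = b²
G = -28 (G = -3 - 1*5² = -3 - 1*25 = -3 - 25 = -28)
13 + 14*G = 13 + 14*(-28) = 13 - 392 = -379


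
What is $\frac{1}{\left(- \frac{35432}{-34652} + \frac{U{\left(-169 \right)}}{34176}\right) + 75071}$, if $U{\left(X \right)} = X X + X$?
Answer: $\frac{12336112}{926107126073} \approx 1.332 \cdot 10^{-5}$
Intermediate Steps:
$U{\left(X \right)} = X + X^{2}$ ($U{\left(X \right)} = X^{2} + X = X + X^{2}$)
$\frac{1}{\left(- \frac{35432}{-34652} + \frac{U{\left(-169 \right)}}{34176}\right) + 75071} = \frac{1}{\left(- \frac{35432}{-34652} + \frac{\left(-169\right) \left(1 - 169\right)}{34176}\right) + 75071} = \frac{1}{\left(\left(-35432\right) \left(- \frac{1}{34652}\right) + \left(-169\right) \left(-168\right) \frac{1}{34176}\right) + 75071} = \frac{1}{\left(\frac{8858}{8663} + 28392 \cdot \frac{1}{34176}\right) + 75071} = \frac{1}{\left(\frac{8858}{8663} + \frac{1183}{1424}\right) + 75071} = \frac{1}{\frac{22862121}{12336112} + 75071} = \frac{1}{\frac{926107126073}{12336112}} = \frac{12336112}{926107126073}$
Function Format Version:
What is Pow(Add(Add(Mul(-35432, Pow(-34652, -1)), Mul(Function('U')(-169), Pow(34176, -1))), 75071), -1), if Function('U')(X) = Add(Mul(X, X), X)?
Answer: Rational(12336112, 926107126073) ≈ 1.3320e-5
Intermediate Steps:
Function('U')(X) = Add(X, Pow(X, 2)) (Function('U')(X) = Add(Pow(X, 2), X) = Add(X, Pow(X, 2)))
Pow(Add(Add(Mul(-35432, Pow(-34652, -1)), Mul(Function('U')(-169), Pow(34176, -1))), 75071), -1) = Pow(Add(Add(Mul(-35432, Pow(-34652, -1)), Mul(Mul(-169, Add(1, -169)), Pow(34176, -1))), 75071), -1) = Pow(Add(Add(Mul(-35432, Rational(-1, 34652)), Mul(Mul(-169, -168), Rational(1, 34176))), 75071), -1) = Pow(Add(Add(Rational(8858, 8663), Mul(28392, Rational(1, 34176))), 75071), -1) = Pow(Add(Add(Rational(8858, 8663), Rational(1183, 1424)), 75071), -1) = Pow(Add(Rational(22862121, 12336112), 75071), -1) = Pow(Rational(926107126073, 12336112), -1) = Rational(12336112, 926107126073)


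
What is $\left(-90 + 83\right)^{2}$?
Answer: $49$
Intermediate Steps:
$\left(-90 + 83\right)^{2} = \left(-7\right)^{2} = 49$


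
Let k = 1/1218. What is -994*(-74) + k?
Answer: 89591209/1218 ≈ 73556.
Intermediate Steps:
k = 1/1218 ≈ 0.00082102
-994*(-74) + k = -994*(-74) + 1/1218 = 73556 + 1/1218 = 89591209/1218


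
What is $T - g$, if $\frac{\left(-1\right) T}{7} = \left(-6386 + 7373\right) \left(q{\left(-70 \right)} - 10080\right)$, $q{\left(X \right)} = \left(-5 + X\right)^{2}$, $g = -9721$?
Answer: $30789316$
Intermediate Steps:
$T = 30779595$ ($T = - 7 \left(-6386 + 7373\right) \left(\left(-5 - 70\right)^{2} - 10080\right) = - 7 \cdot 987 \left(\left(-75\right)^{2} - 10080\right) = - 7 \cdot 987 \left(5625 - 10080\right) = - 7 \cdot 987 \left(-4455\right) = \left(-7\right) \left(-4397085\right) = 30779595$)
$T - g = 30779595 - -9721 = 30779595 + 9721 = 30789316$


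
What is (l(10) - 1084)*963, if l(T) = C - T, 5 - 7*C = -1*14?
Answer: -7356357/7 ≈ -1.0509e+6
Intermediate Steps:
C = 19/7 (C = 5/7 - (-1)*14/7 = 5/7 - 1/7*(-14) = 5/7 + 2 = 19/7 ≈ 2.7143)
l(T) = 19/7 - T
(l(10) - 1084)*963 = ((19/7 - 1*10) - 1084)*963 = ((19/7 - 10) - 1084)*963 = (-51/7 - 1084)*963 = -7639/7*963 = -7356357/7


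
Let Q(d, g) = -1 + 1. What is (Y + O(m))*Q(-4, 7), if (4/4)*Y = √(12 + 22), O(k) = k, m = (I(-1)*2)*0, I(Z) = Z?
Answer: 0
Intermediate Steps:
Q(d, g) = 0
m = 0 (m = -1*2*0 = -2*0 = 0)
Y = √34 (Y = √(12 + 22) = √34 ≈ 5.8309)
(Y + O(m))*Q(-4, 7) = (√34 + 0)*0 = √34*0 = 0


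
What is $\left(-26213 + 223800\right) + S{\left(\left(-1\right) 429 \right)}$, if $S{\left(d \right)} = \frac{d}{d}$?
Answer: $197588$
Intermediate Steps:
$S{\left(d \right)} = 1$
$\left(-26213 + 223800\right) + S{\left(\left(-1\right) 429 \right)} = \left(-26213 + 223800\right) + 1 = 197587 + 1 = 197588$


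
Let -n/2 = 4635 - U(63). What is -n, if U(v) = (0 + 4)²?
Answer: 9238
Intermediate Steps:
U(v) = 16 (U(v) = 4² = 16)
n = -9238 (n = -2*(4635 - 1*16) = -2*(4635 - 16) = -2*4619 = -9238)
-n = -1*(-9238) = 9238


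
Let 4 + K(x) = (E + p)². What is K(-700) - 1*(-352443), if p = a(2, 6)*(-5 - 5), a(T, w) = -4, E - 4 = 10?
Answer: 355355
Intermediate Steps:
E = 14 (E = 4 + 10 = 14)
p = 40 (p = -4*(-5 - 5) = -4*(-10) = 40)
K(x) = 2912 (K(x) = -4 + (14 + 40)² = -4 + 54² = -4 + 2916 = 2912)
K(-700) - 1*(-352443) = 2912 - 1*(-352443) = 2912 + 352443 = 355355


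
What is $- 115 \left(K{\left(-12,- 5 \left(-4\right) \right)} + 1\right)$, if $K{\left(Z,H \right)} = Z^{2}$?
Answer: $-16675$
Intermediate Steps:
$- 115 \left(K{\left(-12,- 5 \left(-4\right) \right)} + 1\right) = - 115 \left(\left(-12\right)^{2} + 1\right) = - 115 \left(144 + 1\right) = \left(-115\right) 145 = -16675$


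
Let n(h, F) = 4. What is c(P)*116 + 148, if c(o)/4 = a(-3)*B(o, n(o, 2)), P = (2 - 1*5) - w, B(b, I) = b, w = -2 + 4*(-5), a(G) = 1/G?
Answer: -8372/3 ≈ -2790.7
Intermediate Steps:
w = -22 (w = -2 - 20 = -22)
P = 19 (P = (2 - 1*5) - 1*(-22) = (2 - 5) + 22 = -3 + 22 = 19)
c(o) = -4*o/3 (c(o) = 4*(o/(-3)) = 4*(-o/3) = -4*o/3)
c(P)*116 + 148 = -4/3*19*116 + 148 = -76/3*116 + 148 = -8816/3 + 148 = -8372/3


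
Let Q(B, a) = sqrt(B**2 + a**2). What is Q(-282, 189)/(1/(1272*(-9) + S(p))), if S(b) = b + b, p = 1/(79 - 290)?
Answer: -7246590*sqrt(12805)/211 ≈ -3.8863e+6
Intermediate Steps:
p = -1/211 (p = 1/(-211) = -1/211 ≈ -0.0047393)
S(b) = 2*b
Q(-282, 189)/(1/(1272*(-9) + S(p))) = sqrt((-282)**2 + 189**2)/(1/(1272*(-9) + 2*(-1/211))) = sqrt(79524 + 35721)/(1/(-11448 - 2/211)) = sqrt(115245)/(1/(-2415530/211)) = (3*sqrt(12805))/(-211/2415530) = (3*sqrt(12805))*(-2415530/211) = -7246590*sqrt(12805)/211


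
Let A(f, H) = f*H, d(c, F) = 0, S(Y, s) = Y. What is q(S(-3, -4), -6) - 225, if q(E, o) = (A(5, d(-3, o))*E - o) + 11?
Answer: -208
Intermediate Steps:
A(f, H) = H*f
q(E, o) = 11 - o (q(E, o) = ((0*5)*E - o) + 11 = (0*E - o) + 11 = (0 - o) + 11 = -o + 11 = 11 - o)
q(S(-3, -4), -6) - 225 = (11 - 1*(-6)) - 225 = (11 + 6) - 225 = 17 - 225 = -208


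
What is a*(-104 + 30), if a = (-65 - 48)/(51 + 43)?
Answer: 4181/47 ≈ 88.957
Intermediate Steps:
a = -113/94 ≈ -1.2021
a*(-104 + 30) = -113*(-104 + 30)/94 = -113/94*(-74) = 4181/47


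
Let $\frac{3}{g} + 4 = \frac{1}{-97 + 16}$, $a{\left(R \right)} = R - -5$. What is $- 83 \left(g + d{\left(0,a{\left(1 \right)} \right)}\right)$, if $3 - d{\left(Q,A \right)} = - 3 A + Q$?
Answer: $- \frac{546306}{325} \approx -1680.9$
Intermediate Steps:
$a{\left(R \right)} = 5 + R$ ($a{\left(R \right)} = R + 5 = 5 + R$)
$g = - \frac{243}{325}$ ($g = \frac{3}{-4 + \frac{1}{-97 + 16}} = \frac{3}{-4 + \frac{1}{-81}} = \frac{3}{-4 - \frac{1}{81}} = \frac{3}{- \frac{325}{81}} = 3 \left(- \frac{81}{325}\right) = - \frac{243}{325} \approx -0.74769$)
$d{\left(Q,A \right)} = 3 - Q + 3 A$ ($d{\left(Q,A \right)} = 3 - \left(- 3 A + Q\right) = 3 - \left(Q - 3 A\right) = 3 + \left(- Q + 3 A\right) = 3 - Q + 3 A$)
$- 83 \left(g + d{\left(0,a{\left(1 \right)} \right)}\right) = - 83 \left(- \frac{243}{325} + \left(3 - 0 + 3 \left(5 + 1\right)\right)\right) = - 83 \left(- \frac{243}{325} + \left(3 + 0 + 3 \cdot 6\right)\right) = - 83 \left(- \frac{243}{325} + \left(3 + 0 + 18\right)\right) = - 83 \left(- \frac{243}{325} + 21\right) = \left(-83\right) \frac{6582}{325} = - \frac{546306}{325}$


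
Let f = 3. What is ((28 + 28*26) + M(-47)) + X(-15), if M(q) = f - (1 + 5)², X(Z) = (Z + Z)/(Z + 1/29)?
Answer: 157326/217 ≈ 725.00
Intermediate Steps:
X(Z) = 2*Z/(1/29 + Z) (X(Z) = (2*Z)/(Z + 1/29) = (2*Z)/(1/29 + Z) = 2*Z/(1/29 + Z))
M(q) = -33 (M(q) = 3 - (1 + 5)² = 3 - 1*6² = 3 - 1*36 = 3 - 36 = -33)
((28 + 28*26) + M(-47)) + X(-15) = ((28 + 28*26) - 33) + 58*(-15)/(1 + 29*(-15)) = ((28 + 728) - 33) + 58*(-15)/(1 - 435) = (756 - 33) + 58*(-15)/(-434) = 723 + 58*(-15)*(-1/434) = 723 + 435/217 = 157326/217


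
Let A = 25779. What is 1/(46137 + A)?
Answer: 1/71916 ≈ 1.3905e-5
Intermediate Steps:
1/(46137 + A) = 1/(46137 + 25779) = 1/71916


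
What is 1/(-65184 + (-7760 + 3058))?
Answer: -1/69886 ≈ -1.4309e-5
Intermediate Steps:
1/(-65184 + (-7760 + 3058)) = 1/(-65184 - 4702) = 1/(-69886) = -1/69886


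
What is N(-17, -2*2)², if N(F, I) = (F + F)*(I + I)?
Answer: 73984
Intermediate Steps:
N(F, I) = 4*F*I (N(F, I) = (2*F)*(2*I) = 4*F*I)
N(-17, -2*2)² = (4*(-17)*(-2*2))² = (4*(-17)*(-4))² = 272² = 73984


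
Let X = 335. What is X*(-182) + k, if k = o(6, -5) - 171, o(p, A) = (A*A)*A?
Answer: -61266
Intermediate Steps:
o(p, A) = A³ (o(p, A) = A²*A = A³)
k = -296 (k = (-5)³ - 171 = -125 - 171 = -296)
X*(-182) + k = 335*(-182) - 296 = -60970 - 296 = -61266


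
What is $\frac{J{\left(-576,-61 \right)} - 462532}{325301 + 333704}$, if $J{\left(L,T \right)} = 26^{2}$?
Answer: $- \frac{27168}{38765} \approx -0.70084$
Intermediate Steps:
$J{\left(L,T \right)} = 676$
$\frac{J{\left(-576,-61 \right)} - 462532}{325301 + 333704} = \frac{676 - 462532}{325301 + 333704} = - \frac{461856}{659005} = \left(-461856\right) \frac{1}{659005} = - \frac{27168}{38765}$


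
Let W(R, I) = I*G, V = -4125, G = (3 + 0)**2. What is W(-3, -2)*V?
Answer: 74250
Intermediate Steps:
G = 9 (G = 3**2 = 9)
W(R, I) = 9*I (W(R, I) = I*9 = 9*I)
W(-3, -2)*V = (9*(-2))*(-4125) = -18*(-4125) = 74250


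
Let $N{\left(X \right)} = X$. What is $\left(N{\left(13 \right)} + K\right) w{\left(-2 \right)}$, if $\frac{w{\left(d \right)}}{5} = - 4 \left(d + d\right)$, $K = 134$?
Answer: $11760$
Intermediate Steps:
$w{\left(d \right)} = - 40 d$ ($w{\left(d \right)} = 5 \left(- 4 \left(d + d\right)\right) = 5 \left(- 4 \cdot 2 d\right) = 5 \left(- 8 d\right) = - 40 d$)
$\left(N{\left(13 \right)} + K\right) w{\left(-2 \right)} = \left(13 + 134\right) \left(\left(-40\right) \left(-2\right)\right) = 147 \cdot 80 = 11760$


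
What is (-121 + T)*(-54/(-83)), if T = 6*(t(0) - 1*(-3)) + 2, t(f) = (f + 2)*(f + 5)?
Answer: -2214/83 ≈ -26.675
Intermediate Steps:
t(f) = (2 + f)*(5 + f)
T = 80 (T = 6*((10 + 0**2 + 7*0) - 1*(-3)) + 2 = 6*((10 + 0 + 0) + 3) + 2 = 6*(10 + 3) + 2 = 6*13 + 2 = 78 + 2 = 80)
(-121 + T)*(-54/(-83)) = (-121 + 80)*(-54/(-83)) = -(-2214)*(-1)/83 = -41*54/83 = -2214/83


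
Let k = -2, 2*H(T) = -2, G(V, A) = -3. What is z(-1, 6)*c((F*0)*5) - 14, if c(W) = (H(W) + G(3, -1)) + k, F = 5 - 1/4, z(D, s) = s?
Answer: -50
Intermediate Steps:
H(T) = -1 (H(T) = (1/2)*(-2) = -1)
F = 19/4 (F = 5 - 1*1/4 = 5 - 1/4 = 19/4 ≈ 4.7500)
c(W) = -6 (c(W) = (-1 - 3) - 2 = -4 - 2 = -6)
z(-1, 6)*c((F*0)*5) - 14 = 6*(-6) - 14 = -36 - 14 = -50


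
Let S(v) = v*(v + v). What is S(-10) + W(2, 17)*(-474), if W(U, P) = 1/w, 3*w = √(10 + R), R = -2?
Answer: 200 - 711*√2/2 ≈ -302.75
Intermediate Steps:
w = 2*√2/3 (w = √(10 - 2)/3 = √8/3 = (2*√2)/3 = 2*√2/3 ≈ 0.94281)
S(v) = 2*v² (S(v) = v*(2*v) = 2*v²)
W(U, P) = 3*√2/4 (W(U, P) = 1/(2*√2/3) = 3*√2/4)
S(-10) + W(2, 17)*(-474) = 2*(-10)² + (3*√2/4)*(-474) = 2*100 - 711*√2/2 = 200 - 711*√2/2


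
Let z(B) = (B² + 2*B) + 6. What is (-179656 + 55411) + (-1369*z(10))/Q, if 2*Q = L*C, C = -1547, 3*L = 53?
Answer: -1455133833/11713 ≈ -1.2423e+5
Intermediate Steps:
L = 53/3 (L = (⅓)*53 = 53/3 ≈ 17.667)
z(B) = 6 + B² + 2*B
Q = -81991/6 (Q = ((53/3)*(-1547))/2 = (½)*(-81991/3) = -81991/6 ≈ -13665.)
(-179656 + 55411) + (-1369*z(10))/Q = (-179656 + 55411) + (-1369*(6 + 10² + 2*10))/(-81991/6) = -124245 - 1369*(6 + 100 + 20)*(-6/81991) = -124245 - 1369*126*(-6/81991) = -124245 - 172494*(-6/81991) = -124245 + 147852/11713 = -1455133833/11713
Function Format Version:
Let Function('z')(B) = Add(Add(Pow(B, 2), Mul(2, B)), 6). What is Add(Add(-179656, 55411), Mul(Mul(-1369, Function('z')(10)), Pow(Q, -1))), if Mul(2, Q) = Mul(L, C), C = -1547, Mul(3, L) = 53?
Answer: Rational(-1455133833, 11713) ≈ -1.2423e+5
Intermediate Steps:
L = Rational(53, 3) (L = Mul(Rational(1, 3), 53) = Rational(53, 3) ≈ 17.667)
Function('z')(B) = Add(6, Pow(B, 2), Mul(2, B))
Q = Rational(-81991, 6) (Q = Mul(Rational(1, 2), Mul(Rational(53, 3), -1547)) = Mul(Rational(1, 2), Rational(-81991, 3)) = Rational(-81991, 6) ≈ -13665.)
Add(Add(-179656, 55411), Mul(Mul(-1369, Function('z')(10)), Pow(Q, -1))) = Add(Add(-179656, 55411), Mul(Mul(-1369, Add(6, Pow(10, 2), Mul(2, 10))), Pow(Rational(-81991, 6), -1))) = Add(-124245, Mul(Mul(-1369, Add(6, 100, 20)), Rational(-6, 81991))) = Add(-124245, Mul(Mul(-1369, 126), Rational(-6, 81991))) = Add(-124245, Mul(-172494, Rational(-6, 81991))) = Add(-124245, Rational(147852, 11713)) = Rational(-1455133833, 11713)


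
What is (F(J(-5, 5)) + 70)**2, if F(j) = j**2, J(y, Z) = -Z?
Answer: 9025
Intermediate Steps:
(F(J(-5, 5)) + 70)**2 = ((-1*5)**2 + 70)**2 = ((-5)**2 + 70)**2 = (25 + 70)**2 = 95**2 = 9025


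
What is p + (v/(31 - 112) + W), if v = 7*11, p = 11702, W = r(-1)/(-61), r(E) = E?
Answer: 57814966/4941 ≈ 11701.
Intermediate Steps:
W = 1/61 (W = -1/(-61) = -1*(-1/61) = 1/61 ≈ 0.016393)
v = 77
p + (v/(31 - 112) + W) = 11702 + (77/(31 - 112) + 1/61) = 11702 + (77/(-81) + 1/61) = 11702 + (-1/81*77 + 1/61) = 11702 + (-77/81 + 1/61) = 11702 - 4616/4941 = 57814966/4941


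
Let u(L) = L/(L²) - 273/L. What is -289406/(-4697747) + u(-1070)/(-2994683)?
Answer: 463672748245838/7526520747372535 ≈ 0.061605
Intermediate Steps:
u(L) = -272/L (u(L) = L/L² - 273/L = 1/L - 273/L = -272/L)
-289406/(-4697747) + u(-1070)/(-2994683) = -289406/(-4697747) - 272/(-1070)/(-2994683) = -289406*(-1/4697747) - 272*(-1/1070)*(-1/2994683) = 289406/4697747 + (136/535)*(-1/2994683) = 289406/4697747 - 136/1602155405 = 463672748245838/7526520747372535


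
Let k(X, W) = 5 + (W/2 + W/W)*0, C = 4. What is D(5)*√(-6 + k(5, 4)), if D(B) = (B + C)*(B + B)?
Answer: 90*I ≈ 90.0*I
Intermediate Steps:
k(X, W) = 5 (k(X, W) = 5 + (W*(½) + 1)*0 = 5 + (W/2 + 1)*0 = 5 + (1 + W/2)*0 = 5 + 0 = 5)
D(B) = 2*B*(4 + B) (D(B) = (B + 4)*(B + B) = (4 + B)*(2*B) = 2*B*(4 + B))
D(5)*√(-6 + k(5, 4)) = (2*5*(4 + 5))*√(-6 + 5) = (2*5*9)*√(-1) = 90*I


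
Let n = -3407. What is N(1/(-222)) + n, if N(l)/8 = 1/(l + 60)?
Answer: -45376057/13319 ≈ -3406.9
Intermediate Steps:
N(l) = 8/(60 + l) (N(l) = 8/(l + 60) = 8/(60 + l))
N(1/(-222)) + n = 8/(60 + 1/(-222)) - 3407 = 8/(60 - 1/222) - 3407 = 8/(13319/222) - 3407 = 8*(222/13319) - 3407 = 1776/13319 - 3407 = -45376057/13319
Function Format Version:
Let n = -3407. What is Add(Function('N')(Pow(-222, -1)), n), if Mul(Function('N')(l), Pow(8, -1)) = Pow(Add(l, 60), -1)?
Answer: Rational(-45376057, 13319) ≈ -3406.9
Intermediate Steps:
Function('N')(l) = Mul(8, Pow(Add(60, l), -1)) (Function('N')(l) = Mul(8, Pow(Add(l, 60), -1)) = Mul(8, Pow(Add(60, l), -1)))
Add(Function('N')(Pow(-222, -1)), n) = Add(Mul(8, Pow(Add(60, Pow(-222, -1)), -1)), -3407) = Add(Mul(8, Pow(Add(60, Rational(-1, 222)), -1)), -3407) = Add(Mul(8, Pow(Rational(13319, 222), -1)), -3407) = Add(Mul(8, Rational(222, 13319)), -3407) = Add(Rational(1776, 13319), -3407) = Rational(-45376057, 13319)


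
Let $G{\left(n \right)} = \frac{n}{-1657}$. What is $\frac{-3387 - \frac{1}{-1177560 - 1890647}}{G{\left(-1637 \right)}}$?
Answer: $- \frac{17219572347956}{5022654859} \approx -3428.4$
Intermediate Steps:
$G{\left(n \right)} = - \frac{n}{1657}$ ($G{\left(n \right)} = n \left(- \frac{1}{1657}\right) = - \frac{n}{1657}$)
$\frac{-3387 - \frac{1}{-1177560 - 1890647}}{G{\left(-1637 \right)}} = \frac{-3387 - \frac{1}{-1177560 - 1890647}}{\left(- \frac{1}{1657}\right) \left(-1637\right)} = \frac{-3387 - \frac{1}{-3068207}}{\frac{1637}{1657}} = \left(-3387 - - \frac{1}{3068207}\right) \frac{1657}{1637} = \left(-3387 + \frac{1}{3068207}\right) \frac{1657}{1637} = \left(- \frac{10392017108}{3068207}\right) \frac{1657}{1637} = - \frac{17219572347956}{5022654859}$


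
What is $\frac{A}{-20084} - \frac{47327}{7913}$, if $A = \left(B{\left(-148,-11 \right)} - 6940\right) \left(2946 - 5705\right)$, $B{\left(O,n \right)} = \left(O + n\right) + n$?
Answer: $- \frac{78087900419}{79462346} \approx -982.7$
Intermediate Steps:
$B{\left(O,n \right)} = O + 2 n$
$A = 19616490$ ($A = \left(\left(-148 + 2 \left(-11\right)\right) - 6940\right) \left(2946 - 5705\right) = \left(\left(-148 - 22\right) - 6940\right) \left(-2759\right) = \left(-170 - 6940\right) \left(-2759\right) = \left(-7110\right) \left(-2759\right) = 19616490$)
$\frac{A}{-20084} - \frac{47327}{7913} = \frac{19616490}{-20084} - \frac{47327}{7913} = 19616490 \left(- \frac{1}{20084}\right) - \frac{47327}{7913} = - \frac{9808245}{10042} - \frac{47327}{7913} = - \frac{78087900419}{79462346}$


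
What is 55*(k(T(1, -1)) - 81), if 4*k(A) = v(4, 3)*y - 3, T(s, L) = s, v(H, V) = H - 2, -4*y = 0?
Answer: -17985/4 ≈ -4496.3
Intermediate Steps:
y = 0 (y = -1/4*0 = 0)
v(H, V) = -2 + H
k(A) = -3/4 (k(A) = ((-2 + 4)*0 - 3)/4 = (2*0 - 3)/4 = (0 - 3)/4 = (1/4)*(-3) = -3/4)
55*(k(T(1, -1)) - 81) = 55*(-3/4 - 81) = 55*(-327/4) = -17985/4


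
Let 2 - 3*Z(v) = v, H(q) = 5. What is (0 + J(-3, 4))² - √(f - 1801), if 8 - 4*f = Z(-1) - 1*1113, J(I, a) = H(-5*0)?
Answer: 25 - 39*I ≈ 25.0 - 39.0*I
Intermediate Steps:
J(I, a) = 5
Z(v) = ⅔ - v/3
f = 280 (f = 2 - ((⅔ - ⅓*(-1)) - 1*1113)/4 = 2 - ((⅔ + ⅓) - 1113)/4 = 2 - (1 - 1113)/4 = 2 - ¼*(-1112) = 2 + 278 = 280)
(0 + J(-3, 4))² - √(f - 1801) = (0 + 5)² - √(280 - 1801) = 5² - √(-1521) = 25 - 39*I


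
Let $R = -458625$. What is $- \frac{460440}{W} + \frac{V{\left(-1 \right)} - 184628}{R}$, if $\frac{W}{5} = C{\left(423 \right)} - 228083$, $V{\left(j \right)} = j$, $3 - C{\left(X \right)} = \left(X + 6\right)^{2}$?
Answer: $\frac{39441115703}{63002997875} \approx 0.62602$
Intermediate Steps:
$C{\left(X \right)} = 3 - \left(6 + X\right)^{2}$ ($C{\left(X \right)} = 3 - \left(X + 6\right)^{2} = 3 - \left(6 + X\right)^{2}$)
$W = -2060605$ ($W = 5 \left(\left(3 - \left(6 + 423\right)^{2}\right) - 228083\right) = 5 \left(\left(3 - 429^{2}\right) - 228083\right) = 5 \left(\left(3 - 184041\right) - 228083\right) = 5 \left(-184038 - 228083\right) = 5 \left(-412121\right) = -2060605$)
$- \frac{460440}{W} + \frac{V{\left(-1 \right)} - 184628}{R} = - \frac{460440}{-2060605} + \frac{-1 - 184628}{-458625} = \left(-460440\right) \left(- \frac{1}{2060605}\right) + \left(-1 - 184628\right) \left(- \frac{1}{458625}\right) = \frac{92088}{412121} - - \frac{61543}{152875} = \frac{92088}{412121} + \frac{61543}{152875} = \frac{39441115703}{63002997875}$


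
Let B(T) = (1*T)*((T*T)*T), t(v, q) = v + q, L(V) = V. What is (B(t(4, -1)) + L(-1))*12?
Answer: 960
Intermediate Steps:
t(v, q) = q + v
B(T) = T**4 (B(T) = T*(T**2*T) = T*T**3 = T**4)
(B(t(4, -1)) + L(-1))*12 = ((-1 + 4)**4 - 1)*12 = (3**4 - 1)*12 = (81 - 1)*12 = 80*12 = 960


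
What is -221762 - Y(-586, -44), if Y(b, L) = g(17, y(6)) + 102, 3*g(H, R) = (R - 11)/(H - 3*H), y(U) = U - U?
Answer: -22630139/102 ≈ -2.2186e+5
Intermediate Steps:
y(U) = 0
g(H, R) = -(-11 + R)/(6*H) (g(H, R) = ((R - 11)/(H - 3*H))/3 = ((-11 + R)/((-2*H)))/3 = ((-11 + R)*(-1/(2*H)))/3 = (-(-11 + R)/(2*H))/3 = -(-11 + R)/(6*H))
Y(b, L) = 10415/102 (Y(b, L) = (1/6)*(11 - 1*0)/17 + 102 = (1/6)*(1/17)*(11 + 0) + 102 = (1/6)*(1/17)*11 + 102 = 11/102 + 102 = 10415/102)
-221762 - Y(-586, -44) = -221762 - 1*10415/102 = -221762 - 10415/102 = -22630139/102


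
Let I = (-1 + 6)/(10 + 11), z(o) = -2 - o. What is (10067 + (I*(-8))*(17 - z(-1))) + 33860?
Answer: 307249/7 ≈ 43893.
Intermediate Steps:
I = 5/21 ≈ 0.23810
(10067 + (I*(-8))*(17 - z(-1))) + 33860 = (10067 + ((5/21)*(-8))*(17 - (-2 - 1*(-1)))) + 33860 = (10067 - 40*(17 - (-2 + 1))/21) + 33860 = (10067 - 40*(17 - 1*(-1))/21) + 33860 = (10067 - 40*(17 + 1)/21) + 33860 = (10067 - 40/21*18) + 33860 = (10067 - 240/7) + 33860 = 70229/7 + 33860 = 307249/7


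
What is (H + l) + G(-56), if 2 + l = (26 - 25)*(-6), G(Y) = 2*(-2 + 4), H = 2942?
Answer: 2938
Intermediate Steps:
G(Y) = 4 (G(Y) = 2*2 = 4)
l = -8 (l = -2 + (26 - 25)*(-6) = -2 + 1*(-6) = -2 - 6 = -8)
(H + l) + G(-56) = (2942 - 8) + 4 = 2934 + 4 = 2938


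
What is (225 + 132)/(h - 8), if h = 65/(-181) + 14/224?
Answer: -344624/8009 ≈ -43.030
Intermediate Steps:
h = -859/2896 (h = 65*(-1/181) + 14*(1/224) = -65/181 + 1/16 = -859/2896 ≈ -0.29662)
(225 + 132)/(h - 8) = (225 + 132)/(-859/2896 - 8) = 357/(-24027/2896) = 357*(-2896/24027) = -344624/8009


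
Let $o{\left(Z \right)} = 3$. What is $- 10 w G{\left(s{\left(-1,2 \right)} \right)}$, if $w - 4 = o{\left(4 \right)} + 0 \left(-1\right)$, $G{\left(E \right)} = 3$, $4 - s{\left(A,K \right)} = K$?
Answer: $-210$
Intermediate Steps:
$s{\left(A,K \right)} = 4 - K$
$w = 7$ ($w = 4 + \left(3 + 0 \left(-1\right)\right) = 4 + \left(3 + 0\right) = 4 + 3 = 7$)
$- 10 w G{\left(s{\left(-1,2 \right)} \right)} = \left(-10\right) 7 \cdot 3 = \left(-70\right) 3 = -210$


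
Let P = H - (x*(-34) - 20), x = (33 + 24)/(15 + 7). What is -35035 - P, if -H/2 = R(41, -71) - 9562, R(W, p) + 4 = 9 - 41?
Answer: -597730/11 ≈ -54339.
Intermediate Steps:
x = 57/22 ≈ 2.5909
R(W, p) = -36 (R(W, p) = -4 + (9 - 41) = -4 - 32 = -36)
H = 19196 (H = -2*(-36 - 9562) = -2*(-9598) = 19196)
P = 212345/11 (P = 19196 - ((57/22)*(-34) - 20) = 19196 - (-969/11 - 20) = 19196 - 1*(-1189/11) = 19196 + 1189/11 = 212345/11 ≈ 19304.)
-35035 - P = -35035 - 1*212345/11 = -35035 - 212345/11 = -597730/11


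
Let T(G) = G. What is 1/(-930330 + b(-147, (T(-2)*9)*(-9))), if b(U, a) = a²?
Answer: -1/904086 ≈ -1.1061e-6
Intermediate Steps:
1/(-930330 + b(-147, (T(-2)*9)*(-9))) = 1/(-930330 + (-2*9*(-9))²) = 1/(-930330 + (-18*(-9))²) = 1/(-930330 + 162²) = 1/(-930330 + 26244) = 1/(-904086) = -1/904086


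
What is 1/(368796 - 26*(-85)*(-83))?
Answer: 1/185366 ≈ 5.3947e-6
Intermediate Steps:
1/(368796 - 26*(-85)*(-83)) = 1/(368796 + 2210*(-83)) = 1/(368796 - 183430) = 1/185366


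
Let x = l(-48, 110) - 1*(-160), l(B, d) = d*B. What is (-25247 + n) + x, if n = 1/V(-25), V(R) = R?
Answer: -759176/25 ≈ -30367.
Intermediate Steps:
l(B, d) = B*d
n = -1/25 (n = 1/(-25) = -1/25 ≈ -0.040000)
x = -5120 (x = -48*110 - 1*(-160) = -5280 + 160 = -5120)
(-25247 + n) + x = (-25247 - 1/25) - 5120 = -631176/25 - 5120 = -759176/25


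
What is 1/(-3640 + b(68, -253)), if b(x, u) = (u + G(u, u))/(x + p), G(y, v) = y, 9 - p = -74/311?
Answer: -24021/87593806 ≈ -0.00027423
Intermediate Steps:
p = 2873/311 (p = 9 - (-74)/311 = 9 - 1*(-74/311) = 9 + 74/311 = 2873/311 ≈ 9.2379)
b(x, u) = 2*u/(2873/311 + x) (b(x, u) = (u + u)/(x + 2873/311) = (2*u)/(2873/311 + x) = 2*u/(2873/311 + x))
1/(-3640 + b(68, -253)) = 1/(-3640 + 622*(-253)/(2873 + 311*68)) = 1/(-3640 + 622*(-253)/(2873 + 21148)) = 1/(-3640 + 622*(-253)/24021) = 1/(-3640 + 622*(-253)*(1/24021)) = 1/(-3640 - 157366/24021) = 1/(-87593806/24021) = -24021/87593806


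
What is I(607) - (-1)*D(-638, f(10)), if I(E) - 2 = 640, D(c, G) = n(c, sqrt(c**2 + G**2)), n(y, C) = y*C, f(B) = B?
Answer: 642 - 1276*sqrt(101786) ≈ -4.0645e+5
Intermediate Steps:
n(y, C) = C*y
D(c, G) = c*sqrt(G**2 + c**2) (D(c, G) = sqrt(c**2 + G**2)*c = sqrt(G**2 + c**2)*c = c*sqrt(G**2 + c**2))
I(E) = 642 (I(E) = 2 + 640 = 642)
I(607) - (-1)*D(-638, f(10)) = 642 - (-1)*(-638*sqrt(10**2 + (-638)**2)) = 642 - (-1)*(-638*sqrt(100 + 407044)) = 642 - (-1)*(-1276*sqrt(101786)) = 642 - 1276*sqrt(101786)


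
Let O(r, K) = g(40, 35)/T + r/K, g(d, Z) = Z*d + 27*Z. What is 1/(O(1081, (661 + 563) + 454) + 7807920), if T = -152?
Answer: 127528/995726536461 ≈ 1.2808e-7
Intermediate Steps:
g(d, Z) = 27*Z + Z*d
O(r, K) = -2345/152 + r/K (O(r, K) = (35*(27 + 40))/(-152) + r/K = (35*67)*(-1/152) + r/K = 2345*(-1/152) + r/K = -2345/152 + r/K)
1/(O(1081, (661 + 563) + 454) + 7807920) = 1/((-2345/152 + 1081/((661 + 563) + 454)) + 7807920) = 1/((-2345/152 + 1081/(1224 + 454)) + 7807920) = 1/((-2345/152 + 1081/1678) + 7807920) = 1/(-1885299/127528 + 7807920) = 1/(995726536461/127528) = 127528/995726536461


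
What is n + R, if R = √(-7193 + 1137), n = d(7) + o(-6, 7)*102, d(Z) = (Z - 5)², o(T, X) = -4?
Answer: -404 + 2*I*√1514 ≈ -404.0 + 77.82*I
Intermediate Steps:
d(Z) = (-5 + Z)²
n = -404 (n = (-5 + 7)² - 4*102 = 2² - 408 = 4 - 408 = -404)
R = 2*I*√1514 (R = √(-6056) = 2*I*√1514 ≈ 77.82*I)
n + R = -404 + 2*I*√1514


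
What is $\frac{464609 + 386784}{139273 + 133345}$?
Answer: $\frac{851393}{272618} \approx 3.123$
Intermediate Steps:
$\frac{464609 + 386784}{139273 + 133345} = \frac{851393}{272618}$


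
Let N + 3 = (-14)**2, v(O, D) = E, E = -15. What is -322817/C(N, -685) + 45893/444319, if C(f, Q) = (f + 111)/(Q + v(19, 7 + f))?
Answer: 25100905646893/33768244 ≈ 7.4333e+5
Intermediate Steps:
v(O, D) = -15
N = 193 (N = -3 + (-14)**2 = -3 + 196 = 193)
C(f, Q) = (111 + f)/(-15 + Q) (C(f, Q) = (f + 111)/(Q - 15) = (111 + f)/(-15 + Q))
-322817/C(N, -685) + 45893/444319 = -322817*(-15 - 685)/(111 + 193) + 45893/444319 = -322817/(304/(-700)) + 45893*(1/444319) = -322817/((-1/700*304)) + 45893/444319 = -322817/(-76/175) + 45893/444319 = -322817*(-175/76) + 45893/444319 = 56492975/76 + 45893/444319 = 25100905646893/33768244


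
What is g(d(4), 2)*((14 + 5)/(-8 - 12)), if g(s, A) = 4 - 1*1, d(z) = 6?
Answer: -57/20 ≈ -2.8500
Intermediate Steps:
g(s, A) = 3 (g(s, A) = 4 - 1 = 3)
g(d(4), 2)*((14 + 5)/(-8 - 12)) = 3*((14 + 5)/(-8 - 12)) = 3*(19/(-20)) = 3*(19*(-1/20)) = 3*(-19/20) = -57/20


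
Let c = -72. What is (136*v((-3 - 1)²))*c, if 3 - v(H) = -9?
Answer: -117504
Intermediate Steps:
v(H) = 12 (v(H) = 3 - 1*(-9) = 3 + 9 = 12)
(136*v((-3 - 1)²))*c = (136*12)*(-72) = 1632*(-72) = -117504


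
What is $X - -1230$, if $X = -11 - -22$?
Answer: $1241$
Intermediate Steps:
$X = 11$ ($X = -11 + 22 = 11$)
$X - -1230 = 11 - -1230 = 11 + 1230 = 1241$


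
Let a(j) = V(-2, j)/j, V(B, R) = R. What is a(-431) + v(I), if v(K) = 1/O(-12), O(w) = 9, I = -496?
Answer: 10/9 ≈ 1.1111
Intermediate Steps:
a(j) = 1 (a(j) = j/j = 1)
v(K) = ⅑ (v(K) = 1/9 = ⅑)
a(-431) + v(I) = 1 + ⅑ = 10/9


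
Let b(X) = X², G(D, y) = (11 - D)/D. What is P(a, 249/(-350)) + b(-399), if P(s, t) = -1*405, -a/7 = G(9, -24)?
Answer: 158796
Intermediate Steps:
G(D, y) = (11 - D)/D
a = -14/9 (a = -7*(11 - 1*9)/9 = -7*(11 - 9)/9 = -7*2/9 = -14/9 ≈ -1.5556)
P(s, t) = -405
P(a, 249/(-350)) + b(-399) = -405 + (-399)² = -405 + 159201 = 158796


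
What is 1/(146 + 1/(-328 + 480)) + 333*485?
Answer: 3584280617/22193 ≈ 1.6151e+5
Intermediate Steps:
1/(146 + 1/(-328 + 480)) + 333*485 = 1/(146 + 1/152) + 161505 = 1/(22193/152) + 161505 = 152/22193 + 161505 = 3584280617/22193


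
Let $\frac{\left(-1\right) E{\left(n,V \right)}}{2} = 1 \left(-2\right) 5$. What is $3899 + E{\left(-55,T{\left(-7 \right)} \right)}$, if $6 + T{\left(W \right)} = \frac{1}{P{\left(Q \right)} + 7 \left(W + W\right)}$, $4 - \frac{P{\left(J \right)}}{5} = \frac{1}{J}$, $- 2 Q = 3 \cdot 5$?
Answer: $3919$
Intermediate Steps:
$Q = - \frac{15}{2}$ ($Q = - \frac{3 \cdot 5}{2} = \left(- \frac{1}{2}\right) 15 = - \frac{15}{2} \approx -7.5$)
$P{\left(J \right)} = 20 - \frac{5}{J}$
$T{\left(W \right)} = -6 + \frac{1}{\frac{62}{3} + 14 W}$ ($T{\left(W \right)} = -6 + \frac{1}{\left(20 - \frac{5}{- \frac{15}{2}}\right) + 7 \left(W + W\right)} = -6 + \frac{1}{\left(20 - - \frac{2}{3}\right) + 7 \cdot 2 W} = -6 + \frac{1}{\left(20 + \frac{2}{3}\right) + 14 W} = -6 + \frac{1}{\frac{62}{3} + 14 W}$)
$E{\left(n,V \right)} = 20$ ($E{\left(n,V \right)} = - 2 \cdot 1 \left(-2\right) 5 = - 2 \left(\left(-2\right) 5\right) = \left(-2\right) \left(-10\right) = 20$)
$3899 + E{\left(-55,T{\left(-7 \right)} \right)} = 3899 + 20 = 3919$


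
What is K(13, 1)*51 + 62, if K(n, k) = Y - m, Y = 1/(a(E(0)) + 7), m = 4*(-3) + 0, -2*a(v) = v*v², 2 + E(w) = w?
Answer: 7465/11 ≈ 678.64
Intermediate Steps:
E(w) = -2 + w
a(v) = -v³/2 (a(v) = -v*v²/2 = -v³/2)
m = -12 (m = -12 + 0 = -12)
Y = 1/11 (Y = 1/(-(-2 + 0)³/2 + 7) = 1/(-½*(-2)³ + 7) = 1/(-½*(-8) + 7) = 1/(4 + 7) = 1/11 ≈ 0.090909)
K(n, k) = 133/11 (K(n, k) = 1/11 - 1*(-12) = 1/11 + 12 = 133/11)
K(13, 1)*51 + 62 = (133/11)*51 + 62 = 6783/11 + 62 = 7465/11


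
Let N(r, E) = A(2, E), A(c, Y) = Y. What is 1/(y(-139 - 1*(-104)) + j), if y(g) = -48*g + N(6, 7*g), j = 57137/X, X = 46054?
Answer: 46054/66144627 ≈ 0.00069626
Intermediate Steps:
N(r, E) = E
j = 57137/46054 ≈ 1.2407
y(g) = -41*g (y(g) = -48*g + 7*g = -41*g)
1/(y(-139 - 1*(-104)) + j) = 1/(-41*(-139 - 1*(-104)) + 57137/46054) = 1/(-41*(-139 + 104) + 57137/46054) = 1/(-41*(-35) + 57137/46054) = 1/(1435 + 57137/46054) = 1/(66144627/46054) = 46054/66144627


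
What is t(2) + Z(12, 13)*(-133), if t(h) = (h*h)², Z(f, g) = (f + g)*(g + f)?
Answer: -83109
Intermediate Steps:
Z(f, g) = (f + g)² (Z(f, g) = (f + g)*(f + g) = (f + g)²)
t(h) = h⁴ (t(h) = (h²)² = h⁴)
t(2) + Z(12, 13)*(-133) = 2⁴ + (12 + 13)²*(-133) = 16 + 25²*(-133) = 16 + 625*(-133) = 16 - 83125 = -83109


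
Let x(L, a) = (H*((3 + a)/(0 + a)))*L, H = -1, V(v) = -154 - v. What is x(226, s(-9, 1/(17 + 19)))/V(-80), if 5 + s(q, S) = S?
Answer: 8023/6623 ≈ 1.2114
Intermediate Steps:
s(q, S) = -5 + S
x(L, a) = -L*(3 + a)/a (x(L, a) = (-(3 + a)/(0 + a))*L = (-(3 + a)/a)*L = -L*(3 + a)/a)
x(226, s(-9, 1/(17 + 19)))/V(-80) = (-1*226*(3 + (-5 + 1/(17 + 19)))/(-5 + 1/(17 + 19)))/(-154 - 1*(-80)) = (-1*226*(3 + (-5 + 1/36))/(-5 + 1/36))/(-154 + 80) = -1*226*(3 + (-5 + 1/36))/(-5 + 1/36)/(-74) = -1*226*(3 - 179/36)/(-179/36)*(-1/74) = -1*226*(-36/179)*(-71/36)*(-1/74) = -16046/179*(-1/74) = 8023/6623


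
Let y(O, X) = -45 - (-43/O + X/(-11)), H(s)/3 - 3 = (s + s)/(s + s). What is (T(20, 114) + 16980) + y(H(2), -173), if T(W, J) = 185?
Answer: 2258237/132 ≈ 17108.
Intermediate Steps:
H(s) = 12 (H(s) = 9 + 3*((s + s)/(s + s)) = 9 + 3*((2*s)/((2*s))) = 9 + 3*((2*s)*(1/(2*s))) = 9 + 3*1 = 9 + 3 = 12)
y(O, X) = -45 + 43/O + X/11 (y(O, X) = -45 - (-43/O + X*(-1/11)) = -45 - (-43/O - X/11) = -45 + (43/O + X/11) = -45 + 43/O + X/11)
(T(20, 114) + 16980) + y(H(2), -173) = (185 + 16980) + (-45 + 43/12 + (1/11)*(-173)) = 17165 + (-45 + 43*(1/12) - 173/11) = 17165 + (-45 + 43/12 - 173/11) = 17165 - 7543/132 = 2258237/132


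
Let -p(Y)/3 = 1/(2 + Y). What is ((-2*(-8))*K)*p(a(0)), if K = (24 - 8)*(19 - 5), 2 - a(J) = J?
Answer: -2688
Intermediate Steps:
a(J) = 2 - J
p(Y) = -3/(2 + Y)
K = 224 (K = 16*14 = 224)
((-2*(-8))*K)*p(a(0)) = (-2*(-8)*224)*(-3/(2 + (2 - 1*0))) = (16*224)*(-3/(2 + (2 + 0))) = 3584*(-3/(2 + 2)) = 3584*(-3/4) = 3584*(-3*¼) = 3584*(-¾) = -2688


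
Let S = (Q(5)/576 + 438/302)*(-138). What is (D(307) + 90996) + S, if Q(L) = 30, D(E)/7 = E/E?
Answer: 219362331/2416 ≈ 90796.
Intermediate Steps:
D(E) = 7 (D(E) = 7*(E/E) = 7*1 = 7)
S = -500917/2416 (S = (30/576 + 438/302)*(-138) = (30*(1/576) + 438*(1/302))*(-138) = (5/96 + 219/151)*(-138) = (21779/14496)*(-138) = -500917/2416 ≈ -207.33)
(D(307) + 90996) + S = (7 + 90996) - 500917/2416 = 91003 - 500917/2416 = 219362331/2416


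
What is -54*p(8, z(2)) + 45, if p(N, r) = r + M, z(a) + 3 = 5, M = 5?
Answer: -333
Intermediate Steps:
z(a) = 2 (z(a) = -3 + 5 = 2)
p(N, r) = 5 + r (p(N, r) = r + 5 = 5 + r)
-54*p(8, z(2)) + 45 = -54*(5 + 2) + 45 = -54*7 + 45 = -378 + 45 = -333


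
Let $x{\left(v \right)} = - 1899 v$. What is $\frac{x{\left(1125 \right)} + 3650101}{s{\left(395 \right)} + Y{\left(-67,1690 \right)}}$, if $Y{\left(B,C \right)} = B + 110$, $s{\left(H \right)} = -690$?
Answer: $- \frac{1513726}{647} \approx -2339.6$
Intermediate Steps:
$Y{\left(B,C \right)} = 110 + B$
$\frac{x{\left(1125 \right)} + 3650101}{s{\left(395 \right)} + Y{\left(-67,1690 \right)}} = \frac{\left(-1899\right) 1125 + 3650101}{-690 + \left(110 - 67\right)} = \frac{-2136375 + 3650101}{-690 + 43} = \frac{1513726}{-647} = 1513726 \left(- \frac{1}{647}\right) = - \frac{1513726}{647}$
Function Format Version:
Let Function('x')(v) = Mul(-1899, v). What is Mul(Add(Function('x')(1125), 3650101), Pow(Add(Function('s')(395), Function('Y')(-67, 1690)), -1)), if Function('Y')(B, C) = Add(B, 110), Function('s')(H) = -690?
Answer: Rational(-1513726, 647) ≈ -2339.6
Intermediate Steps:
Function('Y')(B, C) = Add(110, B)
Mul(Add(Function('x')(1125), 3650101), Pow(Add(Function('s')(395), Function('Y')(-67, 1690)), -1)) = Mul(Add(Mul(-1899, 1125), 3650101), Pow(Add(-690, Add(110, -67)), -1)) = Mul(Add(-2136375, 3650101), Pow(Add(-690, 43), -1)) = Mul(1513726, Pow(-647, -1)) = Mul(1513726, Rational(-1, 647)) = Rational(-1513726, 647)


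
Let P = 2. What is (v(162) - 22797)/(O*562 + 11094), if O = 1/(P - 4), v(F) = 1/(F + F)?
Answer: -7386227/3503412 ≈ -2.1083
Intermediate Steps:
v(F) = 1/(2*F)
O = -½ (O = 1/(2 - 4) = 1/(-2) = -½ ≈ -0.50000)
(v(162) - 22797)/(O*562 + 11094) = ((½)/162 - 22797)/(-½*562 + 11094) = ((½)*(1/162) - 22797)/(-281 + 11094) = (1/324 - 22797)/10813 = -7386227/324*1/10813 = -7386227/3503412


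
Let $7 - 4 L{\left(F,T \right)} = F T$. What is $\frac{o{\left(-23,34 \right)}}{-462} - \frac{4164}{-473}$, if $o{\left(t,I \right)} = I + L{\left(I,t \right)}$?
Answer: $\frac{659777}{79464} \approx 8.3028$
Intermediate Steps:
$L{\left(F,T \right)} = \frac{7}{4} - \frac{F T}{4}$
$o{\left(t,I \right)} = \frac{7}{4} + I - \frac{I t}{4}$ ($o{\left(t,I \right)} = I - \left(- \frac{7}{4} + \frac{I t}{4}\right) = \frac{7}{4} + I - \frac{I t}{4}$)
$\frac{o{\left(-23,34 \right)}}{-462} - \frac{4164}{-473} = \frac{\frac{7}{4} + 34 - \frac{17}{2} \left(-23\right)}{-462} - \frac{4164}{-473} = \left(\frac{7}{4} + 34 + \frac{391}{2}\right) \left(- \frac{1}{462}\right) - - \frac{4164}{473} = \frac{925}{4} \left(- \frac{1}{462}\right) + \frac{4164}{473} = - \frac{925}{1848} + \frac{4164}{473} = \frac{659777}{79464}$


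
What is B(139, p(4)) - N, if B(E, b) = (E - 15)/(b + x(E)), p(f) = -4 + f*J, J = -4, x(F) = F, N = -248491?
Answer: 29570553/119 ≈ 2.4849e+5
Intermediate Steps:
p(f) = -4 - 4*f (p(f) = -4 + f*(-4) = -4 - 4*f)
B(E, b) = (-15 + E)/(E + b) (B(E, b) = (E - 15)/(b + E) = (-15 + E)/(E + b))
B(139, p(4)) - N = (-15 + 139)/(139 + (-4 - 4*4)) - 1*(-248491) = 124/(139 + (-4 - 16)) + 248491 = 124/(139 - 20) + 248491 = 124/119 + 248491 = 29570553/119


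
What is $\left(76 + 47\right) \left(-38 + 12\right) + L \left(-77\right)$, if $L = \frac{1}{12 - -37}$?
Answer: $- \frac{22397}{7} \approx -3199.6$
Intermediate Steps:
$L = \frac{1}{49}$ ($L = \frac{1}{12 + 37} = \frac{1}{49} \approx 0.020408$)
$\left(76 + 47\right) \left(-38 + 12\right) + L \left(-77\right) = \left(76 + 47\right) \left(-38 + 12\right) + \frac{1}{49} \left(-77\right) = 123 \left(-26\right) - \frac{11}{7} = -3198 - \frac{11}{7} = - \frac{22397}{7}$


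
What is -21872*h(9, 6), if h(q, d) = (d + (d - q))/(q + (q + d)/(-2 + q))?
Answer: -76552/13 ≈ -5888.6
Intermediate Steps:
h(q, d) = (-q + 2*d)/(q + (d + q)/(-2 + q))
-21872*h(9, 6) = -21872*(-1*9² - 4*6 + 2*9 + 2*6*9)/(6 + 9² - 1*9) = -21872*(-1*81 - 24 + 18 + 108)/(6 + 81 - 9) = -21872*(-81 - 24 + 18 + 108)/78 = -10936*21/39 = -21872*7/26 = -76552/13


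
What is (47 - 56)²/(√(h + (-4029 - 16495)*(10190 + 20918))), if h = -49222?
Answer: -81*I*√466406/17257022 ≈ -0.0032055*I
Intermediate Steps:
(47 - 56)²/(√(h + (-4029 - 16495)*(10190 + 20918))) = (47 - 56)²/(√(-49222 + (-4029 - 16495)*(10190 + 20918))) = (-9)²/(√(-49222 - 20524*31108)) = 81/(√(-49222 - 638460592)) = 81/(√(-638509814)) = 81/((37*I*√466406)) = 81*(-I*√466406/17257022) = -81*I*√466406/17257022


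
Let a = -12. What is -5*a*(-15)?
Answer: -900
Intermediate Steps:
-5*a*(-15) = -5*(-12)*(-15) = 60*(-15) = -900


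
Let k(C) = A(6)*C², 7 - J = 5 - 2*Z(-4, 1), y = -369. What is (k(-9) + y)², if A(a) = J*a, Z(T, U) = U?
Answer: 2480625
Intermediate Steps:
J = 4 (J = 7 - (5 - 2*1) = 7 - (5 - 2) = 7 - 1*3 = 7 - 3 = 4)
A(a) = 4*a
k(C) = 24*C² (k(C) = (4*6)*C² = 24*C²)
(k(-9) + y)² = (24*(-9)² - 369)² = (24*81 - 369)² = (1944 - 369)² = 1575² = 2480625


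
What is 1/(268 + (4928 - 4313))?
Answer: 1/883 ≈ 0.0011325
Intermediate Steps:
1/(268 + (4928 - 4313)) = 1/(268 + 615) = 1/883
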